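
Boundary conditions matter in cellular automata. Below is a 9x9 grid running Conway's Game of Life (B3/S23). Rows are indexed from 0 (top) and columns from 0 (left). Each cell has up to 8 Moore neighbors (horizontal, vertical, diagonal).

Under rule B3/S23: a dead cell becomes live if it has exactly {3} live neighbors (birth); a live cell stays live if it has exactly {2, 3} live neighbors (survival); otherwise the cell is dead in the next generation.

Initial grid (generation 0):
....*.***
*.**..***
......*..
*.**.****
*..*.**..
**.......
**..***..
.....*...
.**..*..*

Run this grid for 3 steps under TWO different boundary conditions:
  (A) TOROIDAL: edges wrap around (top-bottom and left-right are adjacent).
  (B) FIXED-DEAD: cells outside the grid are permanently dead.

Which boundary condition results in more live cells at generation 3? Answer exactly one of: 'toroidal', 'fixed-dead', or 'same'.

Under TOROIDAL boundary, generation 3:
..*......
*.......*
**..*....
***.....*
....*...*
.....*..*
.....****
**....*..
*.*...***
Population = 26

Under FIXED-DEAD boundary, generation 3:
....*.*..
...*.**..
....*....
..*......
....*....
.....*...
*.**.**..
.*..*....
.........
Population = 16

Comparison: toroidal=26, fixed-dead=16 -> toroidal

Answer: toroidal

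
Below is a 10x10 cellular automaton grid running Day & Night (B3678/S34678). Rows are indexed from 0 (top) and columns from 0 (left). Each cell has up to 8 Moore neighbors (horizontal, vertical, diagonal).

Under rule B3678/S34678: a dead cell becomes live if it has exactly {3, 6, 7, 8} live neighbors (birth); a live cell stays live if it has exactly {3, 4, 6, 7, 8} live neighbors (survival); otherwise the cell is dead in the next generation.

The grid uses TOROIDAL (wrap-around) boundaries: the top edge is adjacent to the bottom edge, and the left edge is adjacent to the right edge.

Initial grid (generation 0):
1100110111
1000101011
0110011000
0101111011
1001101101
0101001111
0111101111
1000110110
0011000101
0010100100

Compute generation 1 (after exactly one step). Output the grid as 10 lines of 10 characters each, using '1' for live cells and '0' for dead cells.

Answer: 1100110100
0011111010
0110011000
0101010011
0101010110
1110000110
0111100110
1001110010
0101010100
0010110110

Derivation:
Simulating step by step:
Generation 0 (given above): 55 live cells
Generation 1: 50 live cells
(generation 1 grid is the final answer)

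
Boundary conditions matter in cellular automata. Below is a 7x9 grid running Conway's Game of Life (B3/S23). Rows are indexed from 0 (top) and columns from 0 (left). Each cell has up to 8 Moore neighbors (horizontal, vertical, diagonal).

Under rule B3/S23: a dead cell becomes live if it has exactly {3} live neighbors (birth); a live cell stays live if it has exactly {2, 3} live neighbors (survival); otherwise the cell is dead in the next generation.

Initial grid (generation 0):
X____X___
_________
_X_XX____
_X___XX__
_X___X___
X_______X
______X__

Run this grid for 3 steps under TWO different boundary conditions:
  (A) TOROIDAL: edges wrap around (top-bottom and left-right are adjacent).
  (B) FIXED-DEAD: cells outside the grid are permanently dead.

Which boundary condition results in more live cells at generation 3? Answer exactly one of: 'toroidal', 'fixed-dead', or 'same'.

Answer: toroidal

Derivation:
Under TOROIDAL boundary, generation 3:
____X____
__XX_X___
XX_______
X__XX_X__
________X
_X_____XX
_X______X
Population = 16

Under FIXED-DEAD boundary, generation 3:
____X____
__XX_X___
_X_______
X_XXX_X__
XX_______
_________
_________
Population = 12

Comparison: toroidal=16, fixed-dead=12 -> toroidal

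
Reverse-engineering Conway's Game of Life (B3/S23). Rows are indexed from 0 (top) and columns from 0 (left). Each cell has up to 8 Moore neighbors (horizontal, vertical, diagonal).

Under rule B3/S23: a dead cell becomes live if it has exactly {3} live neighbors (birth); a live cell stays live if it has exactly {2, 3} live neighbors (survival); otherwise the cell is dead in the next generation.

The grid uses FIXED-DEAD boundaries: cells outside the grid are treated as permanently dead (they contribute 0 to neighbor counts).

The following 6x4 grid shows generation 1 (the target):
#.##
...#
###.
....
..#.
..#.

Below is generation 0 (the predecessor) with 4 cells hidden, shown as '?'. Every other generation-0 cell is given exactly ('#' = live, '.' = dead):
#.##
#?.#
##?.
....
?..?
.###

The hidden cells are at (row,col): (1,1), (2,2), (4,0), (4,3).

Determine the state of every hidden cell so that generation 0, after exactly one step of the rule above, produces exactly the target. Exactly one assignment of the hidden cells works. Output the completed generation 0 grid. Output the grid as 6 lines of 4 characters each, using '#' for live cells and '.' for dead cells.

Hidden generation-0 cells (in order): (1,1), (2,2), (4,0), (4,3).
A hidden cell only influences target cells in its own 3x3 neighborhood. Try each of the 2^4 = 16 assignments, step the completed generation 0 forward once under B3/S23, and compare with the target:
  (1,1)=. (2,2)=. (4,0)=. (4,3)=. -> step gives (0,0)='.' but target has '#' -> reject
  (1,1)=. (2,2)=. (4,0)=. (4,3)=# -> step gives (0,0)='.' but target has '#' -> reject
  (1,1)=. (2,2)=. (4,0)=# (4,3)=. -> step gives (0,0)='.' but target has '#' -> reject
  (1,1)=. (2,2)=. (4,0)=# (4,3)=# -> step gives (0,0)='.' but target has '#' -> reject
  (1,1)=. (2,2)=# (4,0)=. (4,3)=. -> step gives (0,0)='.' but target has '#' -> reject
  (1,1)=. (2,2)=# (4,0)=. (4,3)=# -> step gives (0,0)='.' but target has '#' -> reject
  (1,1)=. (2,2)=# (4,0)=# (4,3)=. -> step gives (0,0)='.' but target has '#' -> reject
  (1,1)=. (2,2)=# (4,0)=# (4,3)=# -> step gives (0,0)='.' but target has '#' -> reject
  (1,1)=# (2,2)=. (4,0)=. (4,3)=. -> step reproduces the target at every cell -> ACCEPT
  (1,1)=# (2,2)=. (4,0)=. (4,3)=# -> step gives (4,2)='.' but target has '#' -> reject
  (1,1)=# (2,2)=. (4,0)=# (4,3)=. -> step gives (3,0)='#' but target has '.' -> reject
  (1,1)=# (2,2)=. (4,0)=# (4,3)=# -> step gives (3,0)='#' but target has '.' -> reject
  (1,1)=# (2,2)=# (4,0)=. (4,3)=. -> step gives (2,1)='.' but target has '#' -> reject
  (1,1)=# (2,2)=# (4,0)=. (4,3)=# -> step gives (2,1)='.' but target has '#' -> reject
  (1,1)=# (2,2)=# (4,0)=# (4,3)=. -> step gives (2,1)='.' but target has '#' -> reject
  (1,1)=# (2,2)=# (4,0)=# (4,3)=# -> step gives (2,1)='.' but target has '#' -> reject
Unique solution: (1,1)=live, (2,2)=dead, (4,0)=dead, (4,3)=dead.
Check: live-neighbor counts of every cell in the completed generation 0:
2432
4552
3331
2210
1232
1121
Applying B3/S23 to generation 0 with these counts gives:
#.##
...#
###.
....
..#.
..#.
which matches the target exactly.

Answer: #.##
##.#
##..
....
....
.###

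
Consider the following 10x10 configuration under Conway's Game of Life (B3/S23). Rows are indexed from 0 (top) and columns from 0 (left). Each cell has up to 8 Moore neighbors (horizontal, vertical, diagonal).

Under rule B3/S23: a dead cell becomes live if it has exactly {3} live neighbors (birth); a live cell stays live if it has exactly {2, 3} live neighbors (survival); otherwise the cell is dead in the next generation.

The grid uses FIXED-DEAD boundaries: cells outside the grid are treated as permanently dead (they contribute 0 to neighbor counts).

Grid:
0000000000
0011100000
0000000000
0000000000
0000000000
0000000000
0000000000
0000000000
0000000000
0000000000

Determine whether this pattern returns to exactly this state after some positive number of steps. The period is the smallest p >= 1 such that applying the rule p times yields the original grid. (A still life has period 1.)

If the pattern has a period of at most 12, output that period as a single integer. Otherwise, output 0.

Simulating and comparing each generation to the original:
Gen 0 (original, given above): 3 live cells
Gen 1: 3 live cells, differs from original
Gen 2: 3 live cells, MATCHES original -> period = 2

Answer: 2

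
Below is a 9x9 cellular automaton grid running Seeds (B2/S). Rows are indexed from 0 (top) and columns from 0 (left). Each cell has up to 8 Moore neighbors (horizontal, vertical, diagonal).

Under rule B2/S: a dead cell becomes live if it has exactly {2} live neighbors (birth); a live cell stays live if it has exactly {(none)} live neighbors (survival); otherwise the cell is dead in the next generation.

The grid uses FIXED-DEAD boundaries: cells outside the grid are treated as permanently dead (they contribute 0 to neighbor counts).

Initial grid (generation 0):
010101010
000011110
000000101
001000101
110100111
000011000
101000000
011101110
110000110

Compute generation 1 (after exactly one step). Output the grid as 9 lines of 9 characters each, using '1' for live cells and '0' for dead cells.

Simulating step by step:
Generation 0 (given above): 33 live cells
Generation 1: 15 live cells
(generation 1 grid is the final answer)

Answer: 001000001
001100000
000110000
100100000
000000000
000000001
000000010
000010001
000110001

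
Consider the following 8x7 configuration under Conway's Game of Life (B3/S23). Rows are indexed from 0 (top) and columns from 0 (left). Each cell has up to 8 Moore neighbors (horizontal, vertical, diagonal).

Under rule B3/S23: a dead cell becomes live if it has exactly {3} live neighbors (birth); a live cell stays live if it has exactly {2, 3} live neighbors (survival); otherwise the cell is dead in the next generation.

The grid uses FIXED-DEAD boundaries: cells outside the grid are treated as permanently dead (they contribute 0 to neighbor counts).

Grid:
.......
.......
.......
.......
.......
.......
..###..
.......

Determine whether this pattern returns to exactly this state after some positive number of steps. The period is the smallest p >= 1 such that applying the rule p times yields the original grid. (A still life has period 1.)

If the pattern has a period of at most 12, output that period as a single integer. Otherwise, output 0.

Answer: 2

Derivation:
Simulating and comparing each generation to the original:
Gen 0 (original, given above): 3 live cells
Gen 1: 3 live cells, differs from original
Gen 2: 3 live cells, MATCHES original -> period = 2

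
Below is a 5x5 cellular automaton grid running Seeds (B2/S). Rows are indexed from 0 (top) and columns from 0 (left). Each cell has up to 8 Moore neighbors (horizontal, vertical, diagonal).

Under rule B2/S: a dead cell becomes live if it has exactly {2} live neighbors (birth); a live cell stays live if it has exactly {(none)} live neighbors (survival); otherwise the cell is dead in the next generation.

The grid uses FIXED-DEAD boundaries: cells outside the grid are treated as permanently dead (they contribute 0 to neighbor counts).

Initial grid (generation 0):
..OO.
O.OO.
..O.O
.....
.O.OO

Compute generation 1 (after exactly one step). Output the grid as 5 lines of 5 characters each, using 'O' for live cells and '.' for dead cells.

Simulating step by step:
Generation 0 (given above): 10 live cells
Generation 1: 3 live cells
(generation 1 grid is the final answer)

Answer: ....O
.....
.....
.O...
..O..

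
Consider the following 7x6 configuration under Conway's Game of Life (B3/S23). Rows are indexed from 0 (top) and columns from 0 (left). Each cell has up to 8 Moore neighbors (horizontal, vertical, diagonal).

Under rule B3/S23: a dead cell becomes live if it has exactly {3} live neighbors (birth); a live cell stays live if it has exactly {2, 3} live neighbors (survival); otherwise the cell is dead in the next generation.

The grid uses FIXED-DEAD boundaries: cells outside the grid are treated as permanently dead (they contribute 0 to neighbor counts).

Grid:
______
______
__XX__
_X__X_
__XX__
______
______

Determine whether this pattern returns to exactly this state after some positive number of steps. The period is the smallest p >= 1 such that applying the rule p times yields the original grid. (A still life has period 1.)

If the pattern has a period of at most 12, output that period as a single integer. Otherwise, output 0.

Simulating and comparing each generation to the original:
Gen 0 (original, given above): 6 live cells
Gen 1: 6 live cells, MATCHES original -> period = 1

Answer: 1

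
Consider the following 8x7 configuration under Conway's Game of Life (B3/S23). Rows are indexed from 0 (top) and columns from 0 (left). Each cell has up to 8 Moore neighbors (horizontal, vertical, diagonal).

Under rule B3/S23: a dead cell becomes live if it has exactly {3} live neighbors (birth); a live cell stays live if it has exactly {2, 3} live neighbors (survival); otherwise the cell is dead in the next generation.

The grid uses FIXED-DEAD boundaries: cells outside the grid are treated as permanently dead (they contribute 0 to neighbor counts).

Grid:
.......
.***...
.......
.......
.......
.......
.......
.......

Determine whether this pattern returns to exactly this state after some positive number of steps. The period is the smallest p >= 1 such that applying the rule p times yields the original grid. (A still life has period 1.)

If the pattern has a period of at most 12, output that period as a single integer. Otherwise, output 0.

Answer: 2

Derivation:
Simulating and comparing each generation to the original:
Gen 0 (original, given above): 3 live cells
Gen 1: 3 live cells, differs from original
Gen 2: 3 live cells, MATCHES original -> period = 2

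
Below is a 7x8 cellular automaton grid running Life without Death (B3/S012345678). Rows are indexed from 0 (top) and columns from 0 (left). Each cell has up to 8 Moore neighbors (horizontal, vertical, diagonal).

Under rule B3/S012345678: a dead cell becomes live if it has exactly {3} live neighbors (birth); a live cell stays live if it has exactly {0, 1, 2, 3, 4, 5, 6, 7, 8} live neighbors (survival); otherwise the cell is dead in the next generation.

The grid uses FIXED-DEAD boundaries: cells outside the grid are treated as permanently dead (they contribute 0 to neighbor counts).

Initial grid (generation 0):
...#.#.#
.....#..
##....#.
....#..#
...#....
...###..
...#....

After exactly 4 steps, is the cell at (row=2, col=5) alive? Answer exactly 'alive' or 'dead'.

Simulating step by step:
Generation 0 (given above): 14 live cells
Generation 1: 20 live cells
...#####
....##..
##...##.
....#..#
...#.#..
..####..
...#....
Generation 2: 25 live cells
...#####
...###.#
##...##.
....#..#
..##.##.
..####..
..##....
Generation 3: 33 live cells
...#####
..####.#
##.#.###
.####..#
..##.##.
.######.
..##....
Generation 4: 39 live cells
..######
.#####.#
##.#.###
#####..#
..##.###
.######.
.###.#..

Cell (2,5) at generation 4: 1 -> alive

Answer: alive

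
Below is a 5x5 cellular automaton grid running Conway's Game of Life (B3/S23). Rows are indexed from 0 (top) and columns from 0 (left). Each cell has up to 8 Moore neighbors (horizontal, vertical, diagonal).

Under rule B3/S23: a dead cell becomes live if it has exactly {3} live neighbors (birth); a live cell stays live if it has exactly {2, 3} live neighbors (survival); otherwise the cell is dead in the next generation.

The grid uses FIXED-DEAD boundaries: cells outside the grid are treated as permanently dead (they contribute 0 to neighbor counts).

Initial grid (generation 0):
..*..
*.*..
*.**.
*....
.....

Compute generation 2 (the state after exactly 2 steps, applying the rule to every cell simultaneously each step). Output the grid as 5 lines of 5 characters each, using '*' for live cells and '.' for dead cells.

Answer: .....
..**.
..**.
.**..
.....

Derivation:
Simulating step by step:
Generation 0 (given above): 7 live cells
Generation 1: 6 live cells
.*...
..*..
*.**.
.*...
.....
Generation 2: 6 live cells
(generation 2 grid is the final answer)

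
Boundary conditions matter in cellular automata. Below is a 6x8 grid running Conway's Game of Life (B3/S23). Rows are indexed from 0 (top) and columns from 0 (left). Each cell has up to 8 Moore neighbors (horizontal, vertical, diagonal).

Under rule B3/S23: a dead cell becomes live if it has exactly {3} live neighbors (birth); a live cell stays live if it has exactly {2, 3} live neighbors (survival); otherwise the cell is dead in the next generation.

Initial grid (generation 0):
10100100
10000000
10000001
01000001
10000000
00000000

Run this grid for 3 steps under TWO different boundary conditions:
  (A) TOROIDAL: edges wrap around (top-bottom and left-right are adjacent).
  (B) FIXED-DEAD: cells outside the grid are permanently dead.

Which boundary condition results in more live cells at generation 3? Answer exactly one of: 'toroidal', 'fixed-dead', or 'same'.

Answer: toroidal

Derivation:
Under TOROIDAL boundary, generation 3:
00100001
00100001
01100001
01100001
00100001
00100001
Population = 14

Under FIXED-DEAD boundary, generation 3:
00000000
00000000
11000000
00000000
00000000
00000000
Population = 2

Comparison: toroidal=14, fixed-dead=2 -> toroidal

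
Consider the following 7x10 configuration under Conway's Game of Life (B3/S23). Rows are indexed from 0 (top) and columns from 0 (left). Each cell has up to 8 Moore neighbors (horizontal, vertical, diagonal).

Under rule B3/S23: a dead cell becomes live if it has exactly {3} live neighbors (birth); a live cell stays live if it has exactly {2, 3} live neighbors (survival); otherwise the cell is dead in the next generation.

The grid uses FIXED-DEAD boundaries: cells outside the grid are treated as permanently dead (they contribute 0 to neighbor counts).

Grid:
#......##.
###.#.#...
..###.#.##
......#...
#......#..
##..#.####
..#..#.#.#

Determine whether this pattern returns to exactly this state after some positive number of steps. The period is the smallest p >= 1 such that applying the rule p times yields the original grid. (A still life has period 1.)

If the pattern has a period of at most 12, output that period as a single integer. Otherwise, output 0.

Simulating and comparing each generation to the original:
Gen 0 (original, given above): 28 live cells
Gen 1: 25 live cells, differs from original
Gen 2: 24 live cells, differs from original
Gen 3: 21 live cells, differs from original
Gen 4: 19 live cells, differs from original
Gen 5: 22 live cells, differs from original
Gen 6: 22 live cells, differs from original
Gen 7: 20 live cells, differs from original
Gen 8: 16 live cells, differs from original
Gen 9: 17 live cells, differs from original
Gen 10: 17 live cells, differs from original
Gen 11: 18 live cells, differs from original
Gen 12: 23 live cells, differs from original
No period found within 12 steps.

Answer: 0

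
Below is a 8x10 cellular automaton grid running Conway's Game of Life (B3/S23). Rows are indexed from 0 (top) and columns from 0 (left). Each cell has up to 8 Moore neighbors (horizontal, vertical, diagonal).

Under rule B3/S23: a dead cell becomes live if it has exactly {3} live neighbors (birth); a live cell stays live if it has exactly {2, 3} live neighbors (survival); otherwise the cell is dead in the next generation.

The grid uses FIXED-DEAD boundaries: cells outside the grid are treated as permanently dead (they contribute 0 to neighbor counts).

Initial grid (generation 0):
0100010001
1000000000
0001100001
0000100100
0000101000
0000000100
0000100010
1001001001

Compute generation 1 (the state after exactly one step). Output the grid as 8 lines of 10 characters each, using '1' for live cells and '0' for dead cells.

Simulating step by step:
Generation 0 (given above): 18 live cells
Generation 1: 11 live cells
(generation 1 grid is the final answer)

Answer: 0000000000
0000100000
0001100000
0000100000
0000011100
0000010100
0000000110
0000000000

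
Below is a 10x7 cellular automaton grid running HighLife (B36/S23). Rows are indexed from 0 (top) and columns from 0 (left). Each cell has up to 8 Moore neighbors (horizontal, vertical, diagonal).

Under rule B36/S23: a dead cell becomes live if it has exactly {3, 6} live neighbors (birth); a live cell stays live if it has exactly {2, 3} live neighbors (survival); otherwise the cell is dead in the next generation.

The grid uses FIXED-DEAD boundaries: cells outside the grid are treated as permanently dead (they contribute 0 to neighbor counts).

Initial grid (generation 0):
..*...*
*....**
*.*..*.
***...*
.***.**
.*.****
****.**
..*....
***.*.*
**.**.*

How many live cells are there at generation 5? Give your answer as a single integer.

Simulating step by step:
Generation 0 (given above): 39 live cells
Generation 1: 20 live cells
.....**
.....**
***..*.
*...*.*
.......
.......
*.....*
....*.*
*...*..
*..**..
Generation 2: 13 live cells
.....**
.*..*..
**..*..
*....*.
.......
.......
.....*.
.......
....*..
...**..
Generation 3: 14 live cells
.....*.
**..*..
**..**.
**.....
.......
.......
.......
.......
...**..
...**..
Generation 4: 12 live cells
.......
**..*..
..*.**.
**.....
.......
.......
.......
.......
...**..
...**..
Generation 5: 13 live cells
.......
.*.***.
..****.
.*.....
.......
.......
.......
.......
...**..
...**..
Population at generation 5: 13

Answer: 13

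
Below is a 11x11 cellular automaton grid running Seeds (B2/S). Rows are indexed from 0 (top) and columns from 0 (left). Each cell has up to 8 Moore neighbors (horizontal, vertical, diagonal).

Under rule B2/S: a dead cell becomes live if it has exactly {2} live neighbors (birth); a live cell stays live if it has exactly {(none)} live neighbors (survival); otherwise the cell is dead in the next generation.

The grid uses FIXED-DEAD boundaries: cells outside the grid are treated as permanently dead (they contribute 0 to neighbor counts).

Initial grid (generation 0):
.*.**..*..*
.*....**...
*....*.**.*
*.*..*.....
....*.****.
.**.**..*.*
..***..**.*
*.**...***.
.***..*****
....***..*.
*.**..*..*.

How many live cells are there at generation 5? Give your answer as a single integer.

Simulating step by step:
Generation 0 (given above): 56 live cells
Generation 1: 20 live cells
*....*..*..
...*......*
..*.*....*.
...*......*
*.........*
...........
*..........
.....*.....
*..........
*..........
.*.....**.*
Generation 2: 20 live cells
....*....*.
.**..*..*..
...........
.**.*......
.........*.
**.........
...........
**.........
.*.........
.......***.
*........*.
Generation 3: 23 live cells
.***.*..*..
...**....*.
*...**.....
...*.......
...*.......
...........
..*........
..*........
..*....*.*.
**........*
.......*..*
Generation 4: 24 live cells
.........*.
*.....*.*..
..*........
..*..*.....
..*.*......
..**.......
.*.*.......
........*..
*..*....*.*
..*...**...
**.......*.
Generation 5: 26 live cells
.......**..
.*.....*.*.
...*.***...
....*......
.....*.....
...........
....*......
**.**..*...
.**...*....
...*......*
..*...***..
Population at generation 5: 26

Answer: 26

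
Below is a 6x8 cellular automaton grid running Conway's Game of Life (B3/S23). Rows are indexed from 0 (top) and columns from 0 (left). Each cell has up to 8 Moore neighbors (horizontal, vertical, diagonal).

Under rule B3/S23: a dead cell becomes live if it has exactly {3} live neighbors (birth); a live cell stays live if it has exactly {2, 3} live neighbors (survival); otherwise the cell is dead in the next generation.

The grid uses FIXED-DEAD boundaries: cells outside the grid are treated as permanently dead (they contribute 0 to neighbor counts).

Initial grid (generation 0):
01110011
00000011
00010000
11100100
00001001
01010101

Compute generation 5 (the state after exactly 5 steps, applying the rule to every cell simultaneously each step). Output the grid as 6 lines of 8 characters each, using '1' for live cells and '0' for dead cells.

Simulating step by step:
Generation 0 (given above): 18 live cells
Generation 1: 19 live cells
00100011
00010011
01100010
01111000
10011100
00001010
Generation 2: 14 live cells
00000011
01010100
01001111
10000000
01000000
00011000
Generation 3: 12 live cells
00000010
00100000
11101110
11000110
00000000
00000000
Generation 4: 12 live cells
00000000
00110010
10111010
10101010
00000000
00000000
Generation 5: 9 live cells
(generation 5 grid is the final answer)

Answer: 00000000
01101100
00001011
00101000
00000000
00000000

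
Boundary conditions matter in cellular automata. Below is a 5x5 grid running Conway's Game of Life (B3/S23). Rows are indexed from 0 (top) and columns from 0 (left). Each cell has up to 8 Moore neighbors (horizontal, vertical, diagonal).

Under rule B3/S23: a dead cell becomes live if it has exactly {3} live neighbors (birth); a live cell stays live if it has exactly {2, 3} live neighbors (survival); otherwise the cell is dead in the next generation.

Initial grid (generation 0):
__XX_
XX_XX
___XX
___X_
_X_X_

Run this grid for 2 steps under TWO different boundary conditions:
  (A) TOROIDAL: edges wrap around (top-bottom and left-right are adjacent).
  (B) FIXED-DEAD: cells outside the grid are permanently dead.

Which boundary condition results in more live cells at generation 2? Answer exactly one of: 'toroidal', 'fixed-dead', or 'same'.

Answer: toroidal

Derivation:
Under TOROIDAL boundary, generation 2:
X___X
_____
_____
___XX
___XX
Population = 6

Under FIXED-DEAD boundary, generation 2:
_XXX_
_X_X_
_____
_____
_____
Population = 5

Comparison: toroidal=6, fixed-dead=5 -> toroidal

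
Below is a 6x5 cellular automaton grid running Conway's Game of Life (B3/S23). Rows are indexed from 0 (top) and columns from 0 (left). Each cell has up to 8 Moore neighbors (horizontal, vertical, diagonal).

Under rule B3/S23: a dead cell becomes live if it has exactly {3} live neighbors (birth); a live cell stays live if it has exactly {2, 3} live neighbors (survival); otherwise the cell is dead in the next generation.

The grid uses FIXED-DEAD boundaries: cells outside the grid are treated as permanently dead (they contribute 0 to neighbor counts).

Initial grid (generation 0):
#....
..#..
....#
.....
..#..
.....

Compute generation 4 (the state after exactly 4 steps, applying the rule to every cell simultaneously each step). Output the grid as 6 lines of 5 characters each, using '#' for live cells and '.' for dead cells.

Simulating step by step:
Generation 0 (given above): 4 live cells
Generation 1: 0 live cells
.....
.....
.....
.....
.....
.....
Generation 2: 0 live cells
.....
.....
.....
.....
.....
.....
Generation 3: 0 live cells
.....
.....
.....
.....
.....
.....
Generation 4: 0 live cells
(generation 4 grid is the final answer)

Answer: .....
.....
.....
.....
.....
.....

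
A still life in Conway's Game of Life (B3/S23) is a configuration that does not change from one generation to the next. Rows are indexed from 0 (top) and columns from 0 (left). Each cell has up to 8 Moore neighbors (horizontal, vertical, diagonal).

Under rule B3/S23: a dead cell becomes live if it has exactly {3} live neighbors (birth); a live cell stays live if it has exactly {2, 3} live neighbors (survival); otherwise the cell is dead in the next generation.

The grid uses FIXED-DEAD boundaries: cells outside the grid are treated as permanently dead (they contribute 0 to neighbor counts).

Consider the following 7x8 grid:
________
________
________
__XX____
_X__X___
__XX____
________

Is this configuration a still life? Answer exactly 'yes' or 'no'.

Compute generation 1 and compare to generation 0 (given above):
Generation 1:
________
________
________
__XX____
_X__X___
__XX____
________
The grids are IDENTICAL -> still life.

Answer: yes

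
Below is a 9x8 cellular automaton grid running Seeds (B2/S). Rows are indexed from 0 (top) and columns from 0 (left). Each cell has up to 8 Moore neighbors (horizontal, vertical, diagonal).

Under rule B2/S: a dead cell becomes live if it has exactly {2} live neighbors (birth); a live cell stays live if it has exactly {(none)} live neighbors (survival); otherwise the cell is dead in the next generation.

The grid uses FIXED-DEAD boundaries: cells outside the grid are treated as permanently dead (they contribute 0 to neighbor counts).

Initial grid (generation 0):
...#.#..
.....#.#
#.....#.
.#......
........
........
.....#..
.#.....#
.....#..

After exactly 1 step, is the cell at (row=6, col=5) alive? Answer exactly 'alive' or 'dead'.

Simulating step by step:
Generation 0 (given above): 11 live cells
Generation 1: 8 live cells
........
........
.#...#.#
#.......
........
........
......#.
....##..
......#.

Cell (6,5) at generation 1: 0 -> dead

Answer: dead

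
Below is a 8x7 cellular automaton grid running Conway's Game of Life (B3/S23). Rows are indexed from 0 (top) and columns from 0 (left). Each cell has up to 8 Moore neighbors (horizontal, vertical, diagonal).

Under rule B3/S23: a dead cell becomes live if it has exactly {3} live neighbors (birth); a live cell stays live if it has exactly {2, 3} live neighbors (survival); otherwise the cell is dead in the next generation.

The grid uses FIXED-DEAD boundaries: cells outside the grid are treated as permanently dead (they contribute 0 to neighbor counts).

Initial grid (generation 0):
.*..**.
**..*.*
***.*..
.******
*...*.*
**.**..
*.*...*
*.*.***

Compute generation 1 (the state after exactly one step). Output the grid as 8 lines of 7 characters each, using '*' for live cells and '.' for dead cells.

Simulating step by step:
Generation 0 (given above): 32 live cells
Generation 1: 19 live cells
(generation 1 grid is the final answer)

Answer: **..**.
....*..
......*
......*
*.....*
*.***..
*.*...*
...*.**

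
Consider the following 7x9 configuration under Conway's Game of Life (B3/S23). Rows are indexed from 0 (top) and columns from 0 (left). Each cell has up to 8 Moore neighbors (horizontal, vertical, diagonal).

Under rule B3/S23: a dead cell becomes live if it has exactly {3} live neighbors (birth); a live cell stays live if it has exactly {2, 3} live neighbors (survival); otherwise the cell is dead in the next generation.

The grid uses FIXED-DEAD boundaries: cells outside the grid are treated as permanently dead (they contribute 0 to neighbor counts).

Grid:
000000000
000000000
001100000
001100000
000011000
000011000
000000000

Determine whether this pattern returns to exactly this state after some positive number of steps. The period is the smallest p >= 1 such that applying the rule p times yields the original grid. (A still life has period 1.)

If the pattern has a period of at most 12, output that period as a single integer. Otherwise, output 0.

Simulating and comparing each generation to the original:
Gen 0 (original, given above): 8 live cells
Gen 1: 6 live cells, differs from original
Gen 2: 8 live cells, MATCHES original -> period = 2

Answer: 2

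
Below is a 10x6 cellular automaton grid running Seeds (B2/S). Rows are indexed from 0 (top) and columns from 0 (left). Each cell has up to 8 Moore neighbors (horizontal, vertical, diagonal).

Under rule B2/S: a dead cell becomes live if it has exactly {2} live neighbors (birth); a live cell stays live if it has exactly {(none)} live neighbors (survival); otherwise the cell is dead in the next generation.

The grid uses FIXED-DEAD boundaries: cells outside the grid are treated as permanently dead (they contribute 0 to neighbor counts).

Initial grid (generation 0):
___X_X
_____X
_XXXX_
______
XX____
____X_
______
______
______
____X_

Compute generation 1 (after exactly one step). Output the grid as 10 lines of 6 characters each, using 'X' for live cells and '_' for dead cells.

Answer: ______
_X____
_____X
____X_
______
XX____
______
______
______
______

Derivation:
Simulating step by step:
Generation 0 (given above): 11 live cells
Generation 1: 5 live cells
(generation 1 grid is the final answer)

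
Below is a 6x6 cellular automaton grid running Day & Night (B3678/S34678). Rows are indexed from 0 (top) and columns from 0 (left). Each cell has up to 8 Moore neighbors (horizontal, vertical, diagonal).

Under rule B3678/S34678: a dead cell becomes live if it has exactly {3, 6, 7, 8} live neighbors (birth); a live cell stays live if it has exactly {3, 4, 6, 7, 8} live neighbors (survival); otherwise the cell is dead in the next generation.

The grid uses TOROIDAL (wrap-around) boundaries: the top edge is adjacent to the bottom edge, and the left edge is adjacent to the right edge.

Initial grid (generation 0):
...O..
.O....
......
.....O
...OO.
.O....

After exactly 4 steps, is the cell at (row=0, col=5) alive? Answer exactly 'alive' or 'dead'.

Answer: dead

Derivation:
Simulating step by step:
Generation 0 (given above): 6 live cells
Generation 1: 5 live cells
..O...
......
......
....O.
......
..OOO.
Generation 2: 2 live cells
......
......
......
......
....O.
...O..
Generation 3: 0 live cells
......
......
......
......
......
......
Generation 4: 0 live cells
......
......
......
......
......
......

Cell (0,5) at generation 4: 0 -> dead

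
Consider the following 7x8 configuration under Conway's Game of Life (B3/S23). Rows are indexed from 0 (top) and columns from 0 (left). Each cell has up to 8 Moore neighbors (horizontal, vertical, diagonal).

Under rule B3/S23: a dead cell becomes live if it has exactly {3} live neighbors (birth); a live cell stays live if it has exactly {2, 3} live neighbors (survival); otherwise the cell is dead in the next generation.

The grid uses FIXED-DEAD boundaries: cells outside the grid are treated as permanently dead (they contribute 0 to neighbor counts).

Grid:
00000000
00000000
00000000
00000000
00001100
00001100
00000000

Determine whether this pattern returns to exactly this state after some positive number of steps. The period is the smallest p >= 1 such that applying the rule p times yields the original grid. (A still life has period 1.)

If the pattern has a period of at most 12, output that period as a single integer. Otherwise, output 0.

Answer: 1

Derivation:
Simulating and comparing each generation to the original:
Gen 0 (original, given above): 4 live cells
Gen 1: 4 live cells, MATCHES original -> period = 1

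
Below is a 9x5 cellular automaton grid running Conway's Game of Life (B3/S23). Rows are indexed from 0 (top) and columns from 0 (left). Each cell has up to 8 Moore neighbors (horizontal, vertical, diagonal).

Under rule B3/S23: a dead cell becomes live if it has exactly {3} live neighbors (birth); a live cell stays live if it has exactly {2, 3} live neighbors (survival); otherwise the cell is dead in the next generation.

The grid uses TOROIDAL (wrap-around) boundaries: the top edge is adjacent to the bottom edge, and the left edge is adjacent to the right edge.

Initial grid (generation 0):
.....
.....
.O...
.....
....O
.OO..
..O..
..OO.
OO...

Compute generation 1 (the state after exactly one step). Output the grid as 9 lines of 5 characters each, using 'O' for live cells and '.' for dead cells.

Answer: .....
.....
.....
.....
.....
.OOO.
.....
..OO.
.OO..

Derivation:
Simulating step by step:
Generation 0 (given above): 9 live cells
Generation 1: 7 live cells
(generation 1 grid is the final answer)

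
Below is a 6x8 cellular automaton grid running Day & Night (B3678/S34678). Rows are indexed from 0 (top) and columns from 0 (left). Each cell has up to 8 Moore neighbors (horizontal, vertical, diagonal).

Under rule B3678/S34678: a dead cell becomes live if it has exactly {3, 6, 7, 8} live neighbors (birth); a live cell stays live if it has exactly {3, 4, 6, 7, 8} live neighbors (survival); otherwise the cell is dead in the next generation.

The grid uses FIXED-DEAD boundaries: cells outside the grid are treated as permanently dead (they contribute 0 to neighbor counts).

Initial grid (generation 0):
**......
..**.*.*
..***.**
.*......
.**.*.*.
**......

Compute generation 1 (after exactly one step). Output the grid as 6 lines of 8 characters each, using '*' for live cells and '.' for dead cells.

Simulating step by step:
Generation 0 (given above): 18 live cells
Generation 1: 17 live cells
(generation 1 grid is the final answer)

Answer: ..*.....
..**....
.******.
.*..*.**
.**.....
.**.....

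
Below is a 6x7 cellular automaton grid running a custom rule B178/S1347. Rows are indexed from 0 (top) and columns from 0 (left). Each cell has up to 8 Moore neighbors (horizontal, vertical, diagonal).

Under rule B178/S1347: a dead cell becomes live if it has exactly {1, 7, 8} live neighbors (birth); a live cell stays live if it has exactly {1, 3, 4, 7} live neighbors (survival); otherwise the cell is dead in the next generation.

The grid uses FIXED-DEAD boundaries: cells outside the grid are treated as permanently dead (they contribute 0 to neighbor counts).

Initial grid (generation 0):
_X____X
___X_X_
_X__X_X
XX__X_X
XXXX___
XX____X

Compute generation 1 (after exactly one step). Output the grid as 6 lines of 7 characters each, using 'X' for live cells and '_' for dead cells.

Answer: X__X__X
___X_X_
____X__
X_____X
__X____
XX__XX_

Derivation:
Simulating step by step:
Generation 0 (given above): 18 live cells
Generation 1: 13 live cells
(generation 1 grid is the final answer)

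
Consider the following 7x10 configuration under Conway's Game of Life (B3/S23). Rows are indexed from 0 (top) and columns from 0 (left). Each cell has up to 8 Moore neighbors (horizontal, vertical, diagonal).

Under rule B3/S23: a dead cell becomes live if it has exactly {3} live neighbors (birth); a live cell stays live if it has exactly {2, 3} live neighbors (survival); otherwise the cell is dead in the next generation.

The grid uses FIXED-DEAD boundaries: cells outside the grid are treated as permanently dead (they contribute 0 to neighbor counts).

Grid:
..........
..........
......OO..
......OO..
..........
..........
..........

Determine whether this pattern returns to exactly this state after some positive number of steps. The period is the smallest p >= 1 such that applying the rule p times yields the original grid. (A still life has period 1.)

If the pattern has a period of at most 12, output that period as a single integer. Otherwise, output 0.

Answer: 1

Derivation:
Simulating and comparing each generation to the original:
Gen 0 (original, given above): 4 live cells
Gen 1: 4 live cells, MATCHES original -> period = 1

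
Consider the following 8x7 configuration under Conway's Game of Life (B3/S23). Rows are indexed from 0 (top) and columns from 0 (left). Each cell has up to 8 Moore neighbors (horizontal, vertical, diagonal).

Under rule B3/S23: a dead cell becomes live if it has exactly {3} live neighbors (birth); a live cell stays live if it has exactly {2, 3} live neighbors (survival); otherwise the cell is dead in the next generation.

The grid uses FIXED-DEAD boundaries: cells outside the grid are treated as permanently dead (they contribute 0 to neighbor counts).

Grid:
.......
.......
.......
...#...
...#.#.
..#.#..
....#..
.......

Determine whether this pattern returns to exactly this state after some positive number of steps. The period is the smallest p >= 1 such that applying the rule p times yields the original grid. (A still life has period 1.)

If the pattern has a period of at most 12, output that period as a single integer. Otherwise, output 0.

Answer: 2

Derivation:
Simulating and comparing each generation to the original:
Gen 0 (original, given above): 6 live cells
Gen 1: 6 live cells, differs from original
Gen 2: 6 live cells, MATCHES original -> period = 2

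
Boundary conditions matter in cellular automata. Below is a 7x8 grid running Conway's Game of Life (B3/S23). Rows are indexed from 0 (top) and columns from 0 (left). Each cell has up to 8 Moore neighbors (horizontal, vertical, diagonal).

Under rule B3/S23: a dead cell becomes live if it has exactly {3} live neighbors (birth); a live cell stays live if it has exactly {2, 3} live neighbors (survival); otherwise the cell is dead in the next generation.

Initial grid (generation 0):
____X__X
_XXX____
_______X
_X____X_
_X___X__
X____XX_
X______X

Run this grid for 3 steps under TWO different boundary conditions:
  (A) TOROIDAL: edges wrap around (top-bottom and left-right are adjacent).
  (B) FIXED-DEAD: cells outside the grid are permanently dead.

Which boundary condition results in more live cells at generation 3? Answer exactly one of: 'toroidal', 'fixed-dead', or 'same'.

Under TOROIDAL boundary, generation 3:
___X_XX_
X_XXX__X
_______X
________
____XXX_
______X_
______X_
Population = 14

Under FIXED-DEAD boundary, generation 3:
__XX____
_X_X____
X_X_____
X_X_____
__X__XX_
XX__X___
_____XX_
Population = 16

Comparison: toroidal=14, fixed-dead=16 -> fixed-dead

Answer: fixed-dead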